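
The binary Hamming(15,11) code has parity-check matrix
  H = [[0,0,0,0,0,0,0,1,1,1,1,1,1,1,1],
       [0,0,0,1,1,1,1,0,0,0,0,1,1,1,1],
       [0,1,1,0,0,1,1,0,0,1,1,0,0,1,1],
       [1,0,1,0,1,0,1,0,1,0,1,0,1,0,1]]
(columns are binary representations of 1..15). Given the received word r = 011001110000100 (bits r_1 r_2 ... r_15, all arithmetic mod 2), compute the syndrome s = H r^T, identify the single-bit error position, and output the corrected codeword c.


s = (0, 1, 0, 1)^T, error position = 5, corrected codeword c = 011011110000100

Compute s = H r^T mod 2 one row at a time:
  s_1 = 1 + 0 + 0 + 0 + 0 + 1 + 0 + 0 = 2 ≡ 0 (mod 2).
  s_2 = 0 + 0 + 1 + 1 + 0 + 1 + 0 + 0 = 3 ≡ 1 (mod 2).
  s_3 = 1 + 1 + 1 + 1 + 0 + 0 + 0 + 0 = 4 ≡ 0 (mod 2).
  s_4 = 0 + 1 + 0 + 1 + 0 + 0 + 1 + 0 = 3 ≡ 1 (mod 2).
s = (0, 1, 0, 1)^T — this equals column 5 of H (binary 0101), so error is at position 5.
Correct: flip bit 5 of r = 011001110000100 to get c = 011011110000100.


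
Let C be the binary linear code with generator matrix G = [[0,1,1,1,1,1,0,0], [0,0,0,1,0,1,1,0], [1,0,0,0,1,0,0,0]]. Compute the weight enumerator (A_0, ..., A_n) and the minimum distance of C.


Weight distribution: A_0 = 1, A_2 = 1, A_3 = 1, A_4 = 2, A_5 = 3. Minimum distance d = 2.

Enumerate all 2^3 = 8 messages m ∈ F_2^3.
For each, compute codeword c = mG in F_2^8, then tally its weight.
  m = 000 → c = 00000000, weight = 0.
  m = 100 → c = 01111100, weight = 5.
  m = 010 → c = 00010110, weight = 3.
  m = 110 → c = 01101010, weight = 4.
  m = 001 → c = 10001000, weight = 2.
  m = 101 → c = 11110100, weight = 5.
  m = 011 → c = 10011110, weight = 5.
  m = 111 → c = 11100010, weight = 4.
Tally weights:
  weight 0: 1 codewords.
  weight 2: 1 codewords.
  weight 3: 1 codewords.
  weight 4: 2 codewords.
  weight 5: 3 codewords.
Minimum distance d = smallest w > 0 with A_w > 0 = 2.
Sanity: Σ A_w = 8 = 2^3 = 8 ✓.


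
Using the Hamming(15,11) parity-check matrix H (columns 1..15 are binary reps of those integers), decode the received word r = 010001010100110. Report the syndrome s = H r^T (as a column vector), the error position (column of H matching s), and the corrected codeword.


s = (0, 1, 0, 1)^T, error position = 5, corrected codeword c = 010011010100110

Compute s = H r^T mod 2 one row at a time:
  s_1 = 1 + 0 + 1 + 0 + 0 + 1 + 1 + 0 = 4 ≡ 0 (mod 2).
  s_2 = 0 + 0 + 1 + 0 + 0 + 1 + 1 + 0 = 3 ≡ 1 (mod 2).
  s_3 = 1 + 0 + 1 + 0 + 1 + 0 + 1 + 0 = 4 ≡ 0 (mod 2).
  s_4 = 0 + 0 + 0 + 0 + 0 + 0 + 1 + 0 = 1 ≡ 1 (mod 2).
s = (0, 1, 0, 1)^T — this equals column 5 of H (binary 0101), so error is at position 5.
Correct: flip bit 5 of r = 010001010100110 to get c = 010011010100110.


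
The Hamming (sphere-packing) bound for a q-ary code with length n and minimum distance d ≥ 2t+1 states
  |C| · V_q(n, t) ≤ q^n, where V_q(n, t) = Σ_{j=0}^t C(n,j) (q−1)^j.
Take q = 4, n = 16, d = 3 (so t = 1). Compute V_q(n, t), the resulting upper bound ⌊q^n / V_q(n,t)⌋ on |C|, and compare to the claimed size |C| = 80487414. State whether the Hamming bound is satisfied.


V_q(n, t) = 49, q^n = 4294967296, Hamming bound = 87652393, |C| = 80487414 ≤ bound (satisfied).

Step 1: Compute V_q(n, t) = Σ_{j=0}^1 C(n, j) (q−1)^j.
  j = 0: C(16,0)·(3)^0 = 1·1 = 1.
  j = 1: C(16,1)·(3)^1 = 16·3 = 48.
  V_q(n, t) = 1 + 48 = 49.
Step 2: q^n = 4^16 = 4294967296.
Step 3: Hamming bound ⌊q^n / V_q(n,t)⌋ = ⌊4294967296/49⌋ = 87652393.
Step 4: Compare |C| = 80487414 to 87652393: satisfied.
The claimed |C| lies below the Hamming bound.


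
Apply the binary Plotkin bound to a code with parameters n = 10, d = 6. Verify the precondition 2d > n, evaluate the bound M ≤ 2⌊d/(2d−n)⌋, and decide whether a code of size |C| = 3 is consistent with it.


Plotkin bound M ≤ 6; given |C| = 3 ≤ bound (satisfied).

Check applicability: 2d = 12, n = 10.
2d − n = 2 > 0, so Plotkin applies.
Compute d/(2d−n) = 6/2 ≈ 3.0000.
⌊d/(2d−n)⌋ = 3.
Plotkin bound: M ≤ 2·3 = 6.
Given |C| = 3, check: satisfied.
This |C| is below the Plotkin bound.


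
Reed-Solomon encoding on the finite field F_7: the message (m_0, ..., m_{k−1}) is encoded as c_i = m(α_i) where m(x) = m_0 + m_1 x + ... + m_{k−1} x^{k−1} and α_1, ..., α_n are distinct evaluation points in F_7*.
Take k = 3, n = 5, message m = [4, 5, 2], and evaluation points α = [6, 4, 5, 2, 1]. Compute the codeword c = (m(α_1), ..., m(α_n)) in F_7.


c = [1, 0, 2, 1, 4]

Message polynomial: m(x) = 4 + 5·x + 2·x^2 (mod 7).
For each evaluation point α_i, compute m(α_i) mod 7:
  α_1 = 6: Horner steps 2 → 3 → 1, so m(6) = 1.
  α_2 = 4: Horner steps 2 → 6 → 0, so m(4) = 0.
  α_3 = 5: Horner steps 2 → 1 → 2, so m(5) = 2.
  α_4 = 2: Horner steps 2 → 2 → 1, so m(2) = 1.
  α_5 = 1: Horner steps 2 → 0 → 4, so m(1) = 4.
Codeword c = [1, 0, 2, 1, 4] ∈ F_7^5.


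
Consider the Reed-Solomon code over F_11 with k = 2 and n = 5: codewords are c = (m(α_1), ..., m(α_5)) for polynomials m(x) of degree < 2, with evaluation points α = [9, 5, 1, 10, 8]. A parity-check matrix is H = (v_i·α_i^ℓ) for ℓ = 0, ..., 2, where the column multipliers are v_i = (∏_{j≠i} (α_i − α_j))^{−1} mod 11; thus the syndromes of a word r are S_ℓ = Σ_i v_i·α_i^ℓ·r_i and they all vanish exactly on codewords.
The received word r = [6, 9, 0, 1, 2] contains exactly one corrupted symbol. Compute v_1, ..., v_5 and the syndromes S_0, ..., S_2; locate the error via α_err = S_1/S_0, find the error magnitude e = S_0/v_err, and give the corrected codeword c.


S = (10, 2, 7), error at position 1, error magnitude e = 10, c = [7, 9, 0, 1, 2].

Step 1: column multipliers v_i = (∏_{j≠i}(α_i − α_j))^{−1} mod 11.
  i = 1 (α = 9): (9−5)(9−1)(9−10)(9−8) = 4·8·(−1)·1 = −32 ≡ 1, so v_1 = 1^{−1} = 1 (mod 11).
  i = 2 (α = 5): (5−9)(5−1)(5−10)(5−8) = (−4)·4·(−5)·(−3) = −240 ≡ 2, so v_2 = 2^{−1} = 6 (mod 11).
  i = 3 (α = 1): (1−9)(1−5)(1−10)(1−8) = (−8)·(−4)·(−9)·(−7) = 2016 ≡ 3, so v_3 = 3^{−1} = 4 (mod 11).
  i = 4 (α = 10): (10−9)(10−5)(10−1)(10−8) = 1·5·9·2 = 90 ≡ 2, so v_4 = 2^{−1} = 6 (mod 11).
  i = 5 (α = 8): (8−9)(8−5)(8−1)(8−10) = (−1)·3·7·(−2) = 42 ≡ 9, so v_5 = 9^{−1} = 5 (mod 11).
  v = [1, 6, 4, 6, 5].
Step 2: syndromes of r = [6, 9, 0, 1, 2] (all sums mod 11).
  S_0 = Σ v_i r_i = 1·6 + 6·9 + 4·0 + 6·1 + 5·2 = 76 ≡ 10.
  S_1 = Σ v_i α_i r_i = 1·9·6 + 6·5·9 + 4·1·0 + 6·10·1 + 5·8·2 = 464 ≡ 2.
  α_i^2 mod 11 = [4, 3, 1, 1, 9].
  S_2 = Σ v_i α_i^2 r_i = 1·4·6 + 6·3·9 + 4·1·0 + 6·1·1 + 5·9·2 = 282 ≡ 7.
  S = (10, 2, 7) ≠ 0, so r is not a codeword (an error is present).
Step 3: locate the error. For a single error e at position i, S_ℓ = v_i·e·α_i^ℓ, so α_err = S_1/S_0.
  S_0^{−1} = 10^{−1} = 10 (mod 11), so α_err = 2·10 = 20 ≡ 9 = α_1. Error position i = 1.
  Consistency check: S_2/S_1 = 7·6 = 42 ≡ 9 = α_err ✓ (single-error assumption holds).
Step 4: error magnitude e = S_0/v_1 = S_0·∏_{j≠1}(α_1 − α_j) = 10·1 = 10 ≡ 10 (mod 11).
Step 5: correct position 1: c_1 = r_1 − e = 6 − 10 ≡ 7 (mod 11). Hence c = [7, 9, 0, 1, 2].
  Check: interpolating c through the α_i gives m(x) = 6 + 5·x (degree < 2) with m(α_i) = c_i for every i, so c is indeed a codeword.


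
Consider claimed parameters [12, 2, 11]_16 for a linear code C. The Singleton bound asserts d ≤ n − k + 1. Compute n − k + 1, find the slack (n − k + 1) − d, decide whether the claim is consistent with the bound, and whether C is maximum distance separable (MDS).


Singleton RHS = n − k + 1 = 11, slack = 0, bound satisfied, MDS.

Singleton bound: d ≤ n − k + 1.
Here n = 12, k = 2, so n − k + 1 = 11.
Given d = 11, check d ≤ 11: YES.
Slack = (n − k + 1) − d = 0.
The code is MDS (slack = 0).
Description: the claimed parameters are [12, 2, 11]_16; such a code would be MDS (meets Singleton bound).


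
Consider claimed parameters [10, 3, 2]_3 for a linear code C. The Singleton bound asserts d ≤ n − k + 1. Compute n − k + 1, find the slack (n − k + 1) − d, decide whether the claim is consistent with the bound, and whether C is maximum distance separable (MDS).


Singleton RHS = n − k + 1 = 8, slack = 6, bound satisfied, not MDS.

Singleton bound: d ≤ n − k + 1.
Here n = 10, k = 3, so n − k + 1 = 8.
Given d = 2, check d ≤ 8: YES.
Slack = (n − k + 1) − d = 6.
The code is NOT MDS (slack = 6 > 0).
Description: the claimed parameters are [10, 3, 2]_3; such a code would be non-MDS.


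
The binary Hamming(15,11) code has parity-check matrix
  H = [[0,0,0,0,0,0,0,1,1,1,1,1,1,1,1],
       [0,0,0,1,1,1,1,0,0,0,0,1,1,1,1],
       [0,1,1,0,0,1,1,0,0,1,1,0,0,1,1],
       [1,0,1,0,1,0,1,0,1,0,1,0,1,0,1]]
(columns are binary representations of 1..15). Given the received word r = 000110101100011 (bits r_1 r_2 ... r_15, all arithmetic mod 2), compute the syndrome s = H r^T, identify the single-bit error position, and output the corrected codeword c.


s = (0, 1, 0, 0)^T, error position = 4, corrected codeword c = 000010101100011

Compute s = H r^T mod 2 one row at a time:
  s_1 = 0 + 1 + 1 + 0 + 0 + 0 + 1 + 1 = 4 ≡ 0 (mod 2).
  s_2 = 1 + 1 + 0 + 1 + 0 + 0 + 1 + 1 = 5 ≡ 1 (mod 2).
  s_3 = 0 + 0 + 0 + 1 + 1 + 0 + 1 + 1 = 4 ≡ 0 (mod 2).
  s_4 = 0 + 0 + 1 + 1 + 1 + 0 + 0 + 1 = 4 ≡ 0 (mod 2).
s = (0, 1, 0, 0)^T — this equals column 4 of H (binary 0100), so error is at position 4.
Correct: flip bit 4 of r = 000110101100011 to get c = 000010101100011.


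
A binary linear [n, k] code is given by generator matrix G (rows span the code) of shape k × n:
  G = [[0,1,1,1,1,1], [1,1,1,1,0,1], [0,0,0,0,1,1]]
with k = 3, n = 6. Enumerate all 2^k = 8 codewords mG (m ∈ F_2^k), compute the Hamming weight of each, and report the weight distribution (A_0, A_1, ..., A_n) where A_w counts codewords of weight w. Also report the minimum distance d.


Weight distribution: A_0 = 1, A_2 = 3, A_3 = 1, A_5 = 3. Minimum distance d = 2.

Enumerate all 2^3 = 8 messages m ∈ F_2^3.
For each, compute codeword c = mG in F_2^6, then tally its weight.
  m = 000 → c = 000000, weight = 0.
  m = 100 → c = 011111, weight = 5.
  m = 010 → c = 111101, weight = 5.
  m = 110 → c = 100010, weight = 2.
  m = 001 → c = 000011, weight = 2.
  m = 101 → c = 011100, weight = 3.
  m = 011 → c = 111110, weight = 5.
  m = 111 → c = 100001, weight = 2.
Tally weights:
  weight 0: 1 codewords.
  weight 2: 3 codewords.
  weight 3: 1 codewords.
  weight 5: 3 codewords.
Minimum distance d = smallest w > 0 with A_w > 0 = 2.
Sanity: Σ A_w = 8 = 2^3 = 8 ✓.


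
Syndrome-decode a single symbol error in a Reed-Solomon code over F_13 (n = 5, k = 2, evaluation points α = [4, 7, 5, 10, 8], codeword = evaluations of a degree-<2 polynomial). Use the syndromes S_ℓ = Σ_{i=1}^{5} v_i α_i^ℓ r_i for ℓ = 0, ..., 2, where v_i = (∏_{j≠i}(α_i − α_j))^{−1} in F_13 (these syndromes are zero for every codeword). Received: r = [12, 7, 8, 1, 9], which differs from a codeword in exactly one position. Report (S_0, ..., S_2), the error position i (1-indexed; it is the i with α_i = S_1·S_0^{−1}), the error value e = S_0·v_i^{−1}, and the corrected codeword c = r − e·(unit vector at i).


S = (4, 2, 1), error at position 2, error magnitude e = 7, c = [12, 0, 8, 1, 9].

Step 1: column multipliers v_i = (∏_{j≠i}(α_i − α_j))^{−1} mod 13.
  i = 1 (α = 4): (4−7)(4−5)(4−10)(4−8) = (−3)·(−1)·(−6)·(−4) = 72 ≡ 7, so v_1 = 7^{−1} = 2 (mod 13).
  i = 2 (α = 7): (7−4)(7−5)(7−10)(7−8) = 3·2·(−3)·(−1) = 18 ≡ 5, so v_2 = 5^{−1} = 8 (mod 13).
  i = 3 (α = 5): (5−4)(5−7)(5−10)(5−8) = 1·(−2)·(−5)·(−3) = −30 ≡ 9, so v_3 = 9^{−1} = 3 (mod 13).
  i = 4 (α = 10): (10−4)(10−7)(10−5)(10−8) = 6·3·5·2 = 180 ≡ 11, so v_4 = 11^{−1} = 6 (mod 13).
  i = 5 (α = 8): (8−4)(8−7)(8−5)(8−10) = 4·1·3·(−2) = −24 ≡ 2, so v_5 = 2^{−1} = 7 (mod 13).
  v = [2, 8, 3, 6, 7].
Step 2: syndromes of r = [12, 7, 8, 1, 9] (all sums mod 13).
  S_0 = Σ v_i r_i = 2·12 + 8·7 + 3·8 + 6·1 + 7·9 = 173 ≡ 4.
  S_1 = Σ v_i α_i r_i = 2·4·12 + 8·7·7 + 3·5·8 + 6·10·1 + 7·8·9 = 1172 ≡ 2.
  α_i^2 mod 13 = [3, 10, 12, 9, 12].
  S_2 = Σ v_i α_i^2 r_i = 2·3·12 + 8·10·7 + 3·12·8 + 6·9·1 + 7·12·9 = 1730 ≡ 1.
  S = (4, 2, 1) ≠ 0, so r is not a codeword (an error is present).
Step 3: locate the error. For a single error e at position i, S_ℓ = v_i·e·α_i^ℓ, so α_err = S_1/S_0.
  S_0^{−1} = 4^{−1} = 10 (mod 13), so α_err = 2·10 = 20 ≡ 7 = α_2. Error position i = 2.
  Consistency check: S_2/S_1 = 1·7 = 7 ≡ 7 = α_err ✓ (single-error assumption holds).
Step 4: error magnitude e = S_0/v_2 = S_0·∏_{j≠2}(α_2 − α_j) = 4·5 = 20 ≡ 7 (mod 13).
Step 5: correct position 2: c_2 = r_2 − e = 7 − 7 ≡ 0 (mod 13). Hence c = [12, 0, 8, 1, 9].
  Check: interpolating c through the α_i gives m(x) = 2 + 9·x (degree < 2) with m(α_i) = c_i for every i, so c is indeed a codeword.


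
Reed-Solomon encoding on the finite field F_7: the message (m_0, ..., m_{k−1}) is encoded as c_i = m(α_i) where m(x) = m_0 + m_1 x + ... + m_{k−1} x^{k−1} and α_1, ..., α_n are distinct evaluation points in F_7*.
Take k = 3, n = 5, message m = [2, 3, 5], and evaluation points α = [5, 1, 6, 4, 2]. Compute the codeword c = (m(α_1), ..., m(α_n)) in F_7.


c = [2, 3, 4, 3, 0]

Message polynomial: m(x) = 2 + 3·x + 5·x^2 (mod 7).
For each evaluation point α_i, compute m(α_i) mod 7:
  α_1 = 5: Horner steps 5 → 0 → 2, so m(5) = 2.
  α_2 = 1: Horner steps 5 → 1 → 3, so m(1) = 3.
  α_3 = 6: Horner steps 5 → 5 → 4, so m(6) = 4.
  α_4 = 4: Horner steps 5 → 2 → 3, so m(4) = 3.
  α_5 = 2: Horner steps 5 → 6 → 0, so m(2) = 0.
Codeword c = [2, 3, 4, 3, 0] ∈ F_7^5.


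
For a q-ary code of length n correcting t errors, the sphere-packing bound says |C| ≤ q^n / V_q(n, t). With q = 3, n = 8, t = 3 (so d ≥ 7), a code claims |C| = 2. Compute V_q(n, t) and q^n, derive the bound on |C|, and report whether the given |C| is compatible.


V_q(n, t) = 577, q^n = 6561, Hamming bound = 11, |C| = 2 ≤ bound (satisfied).

Step 1: Compute V_q(n, t) = Σ_{j=0}^3 C(n, j) (q−1)^j.
  j = 0: C(8,0)·(2)^0 = 1·1 = 1.
  j = 1: C(8,1)·(2)^1 = 8·2 = 16.
  j = 2: C(8,2)·(2)^2 = 28·4 = 112.
  j = 3: C(8,3)·(2)^3 = 56·8 = 448.
  V_q(n, t) = 1 + 16 + 112 + 448 = 577.
Step 2: q^n = 3^8 = 6561.
Step 3: Hamming bound ⌊q^n / V_q(n,t)⌋ = ⌊6561/577⌋ = 11.
Step 4: Compare |C| = 2 to 11: satisfied.
The claimed |C| lies below the Hamming bound.


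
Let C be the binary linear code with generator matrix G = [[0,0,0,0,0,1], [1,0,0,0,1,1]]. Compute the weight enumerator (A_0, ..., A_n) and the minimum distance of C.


Weight distribution: A_0 = 1, A_1 = 1, A_2 = 1, A_3 = 1. Minimum distance d = 1.

Enumerate all 2^2 = 4 messages m ∈ F_2^2.
For each, compute codeword c = mG in F_2^6, then tally its weight.
  m = 00 → c = 000000, weight = 0.
  m = 10 → c = 000001, weight = 1.
  m = 01 → c = 100011, weight = 3.
  m = 11 → c = 100010, weight = 2.
Tally weights:
  weight 0: 1 codewords.
  weight 1: 1 codewords.
  weight 2: 1 codewords.
  weight 3: 1 codewords.
Minimum distance d = smallest w > 0 with A_w > 0 = 1.
Sanity: Σ A_w = 4 = 2^2 = 4 ✓.


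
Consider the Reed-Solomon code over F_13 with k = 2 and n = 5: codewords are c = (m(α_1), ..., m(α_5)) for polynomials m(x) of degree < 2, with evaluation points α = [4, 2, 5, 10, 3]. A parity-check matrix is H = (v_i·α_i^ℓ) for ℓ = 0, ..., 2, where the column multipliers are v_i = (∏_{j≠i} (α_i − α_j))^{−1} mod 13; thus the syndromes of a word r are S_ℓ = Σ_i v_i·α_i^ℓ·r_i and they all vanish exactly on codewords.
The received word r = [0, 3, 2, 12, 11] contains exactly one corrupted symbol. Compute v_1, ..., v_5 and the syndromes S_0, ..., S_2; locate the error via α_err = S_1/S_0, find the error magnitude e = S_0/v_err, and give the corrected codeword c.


S = (8, 3, 6), error at position 2, error magnitude e = 7, c = [0, 9, 2, 12, 11].

Step 1: column multipliers v_i = (∏_{j≠i}(α_i − α_j))^{−1} mod 13.
  i = 1 (α = 4): (4−2)(4−5)(4−10)(4−3) = 2·(−1)·(−6)·1 = 12 ≡ 12, so v_1 = 12^{−1} = 12 (mod 13).
  i = 2 (α = 2): (2−4)(2−5)(2−10)(2−3) = (−2)·(−3)·(−8)·(−1) = 48 ≡ 9, so v_2 = 9^{−1} = 3 (mod 13).
  i = 3 (α = 5): (5−4)(5−2)(5−10)(5−3) = 1·3·(−5)·2 = −30 ≡ 9, so v_3 = 9^{−1} = 3 (mod 13).
  i = 4 (α = 10): (10−4)(10−2)(10−5)(10−3) = 6·8·5·7 = 1680 ≡ 3, so v_4 = 3^{−1} = 9 (mod 13).
  i = 5 (α = 3): (3−4)(3−2)(3−5)(3−10) = (−1)·1·(−2)·(−7) = −14 ≡ 12, so v_5 = 12^{−1} = 12 (mod 13).
  v = [12, 3, 3, 9, 12].
Step 2: syndromes of r = [0, 3, 2, 12, 11] (all sums mod 13).
  S_0 = Σ v_i r_i = 12·0 + 3·3 + 3·2 + 9·12 + 12·11 = 255 ≡ 8.
  S_1 = Σ v_i α_i r_i = 12·4·0 + 3·2·3 + 3·5·2 + 9·10·12 + 12·3·11 = 1524 ≡ 3.
  α_i^2 mod 13 = [3, 4, 12, 9, 9].
  S_2 = Σ v_i α_i^2 r_i = 12·3·0 + 3·4·3 + 3·12·2 + 9·9·12 + 12·9·11 = 2268 ≡ 6.
  S = (8, 3, 6) ≠ 0, so r is not a codeword (an error is present).
Step 3: locate the error. For a single error e at position i, S_ℓ = v_i·e·α_i^ℓ, so α_err = S_1/S_0.
  S_0^{−1} = 8^{−1} = 5 (mod 13), so α_err = 3·5 = 15 ≡ 2 = α_2. Error position i = 2.
  Consistency check: S_2/S_1 = 6·9 = 54 ≡ 2 = α_err ✓ (single-error assumption holds).
Step 4: error magnitude e = S_0/v_2 = S_0·∏_{j≠2}(α_2 − α_j) = 8·9 = 72 ≡ 7 (mod 13).
Step 5: correct position 2: c_2 = r_2 − e = 3 − 7 ≡ 9 (mod 13). Hence c = [0, 9, 2, 12, 11].
  Check: interpolating c through the α_i gives m(x) = 5 + 2·x (degree < 2) with m(α_i) = c_i for every i, so c is indeed a codeword.


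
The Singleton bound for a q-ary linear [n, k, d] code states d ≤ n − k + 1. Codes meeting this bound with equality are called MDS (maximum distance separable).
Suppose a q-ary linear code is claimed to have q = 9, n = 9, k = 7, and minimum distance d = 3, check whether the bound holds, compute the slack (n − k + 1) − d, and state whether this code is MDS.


Singleton RHS = n − k + 1 = 3, slack = 0, bound satisfied, MDS.

Singleton bound: d ≤ n − k + 1.
Here n = 9, k = 7, so n − k + 1 = 3.
Given d = 3, check d ≤ 3: YES.
Slack = (n − k + 1) − d = 0.
The code is MDS (slack = 0).
Description: the claimed parameters are [9, 7, 3]_9; such a code would be MDS (meets Singleton bound).


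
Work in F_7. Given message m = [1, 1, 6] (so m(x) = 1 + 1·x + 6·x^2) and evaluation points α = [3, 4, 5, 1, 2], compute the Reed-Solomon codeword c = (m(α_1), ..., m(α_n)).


c = [2, 3, 2, 1, 6]

Message polynomial: m(x) = 1 + 1·x + 6·x^2 (mod 7).
For each evaluation point α_i, compute m(α_i) mod 7:
  α_1 = 3: Horner steps 6 → 5 → 2, so m(3) = 2.
  α_2 = 4: Horner steps 6 → 4 → 3, so m(4) = 3.
  α_3 = 5: Horner steps 6 → 3 → 2, so m(5) = 2.
  α_4 = 1: Horner steps 6 → 0 → 1, so m(1) = 1.
  α_5 = 2: Horner steps 6 → 6 → 6, so m(2) = 6.
Codeword c = [2, 3, 2, 1, 6] ∈ F_7^5.


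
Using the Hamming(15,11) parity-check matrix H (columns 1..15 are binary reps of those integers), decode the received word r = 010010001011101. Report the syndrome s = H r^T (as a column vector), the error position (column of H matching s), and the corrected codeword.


s = (1, 0, 1, 1)^T, error position = 11, corrected codeword c = 010010001001101

Compute s = H r^T mod 2 one row at a time:
  s_1 = 0 + 1 + 0 + 1 + 1 + 1 + 0 + 1 = 5 ≡ 1 (mod 2).
  s_2 = 0 + 1 + 0 + 0 + 1 + 1 + 0 + 1 = 4 ≡ 0 (mod 2).
  s_3 = 1 + 0 + 0 + 0 + 0 + 1 + 0 + 1 = 3 ≡ 1 (mod 2).
  s_4 = 0 + 0 + 1 + 0 + 1 + 1 + 1 + 1 = 5 ≡ 1 (mod 2).
s = (1, 0, 1, 1)^T — this equals column 11 of H (binary 1011), so error is at position 11.
Correct: flip bit 11 of r = 010010001011101 to get c = 010010001001101.


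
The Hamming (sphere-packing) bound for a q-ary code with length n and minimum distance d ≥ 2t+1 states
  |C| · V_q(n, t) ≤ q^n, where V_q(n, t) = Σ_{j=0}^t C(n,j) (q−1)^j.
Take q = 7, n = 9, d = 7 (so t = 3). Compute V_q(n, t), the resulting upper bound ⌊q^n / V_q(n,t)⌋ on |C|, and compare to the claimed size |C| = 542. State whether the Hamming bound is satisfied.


V_q(n, t) = 19495, q^n = 40353607, Hamming bound = 2069, |C| = 542 ≤ bound (satisfied).

Step 1: Compute V_q(n, t) = Σ_{j=0}^3 C(n, j) (q−1)^j.
  j = 0: C(9,0)·(6)^0 = 1·1 = 1.
  j = 1: C(9,1)·(6)^1 = 9·6 = 54.
  j = 2: C(9,2)·(6)^2 = 36·36 = 1296.
  j = 3: C(9,3)·(6)^3 = 84·216 = 18144.
  V_q(n, t) = 1 + 54 + 1296 + 18144 = 19495.
Step 2: q^n = 7^9 = 40353607.
Step 3: Hamming bound ⌊q^n / V_q(n,t)⌋ = ⌊40353607/19495⌋ = 2069.
Step 4: Compare |C| = 542 to 2069: satisfied.
The claimed |C| lies below the Hamming bound.


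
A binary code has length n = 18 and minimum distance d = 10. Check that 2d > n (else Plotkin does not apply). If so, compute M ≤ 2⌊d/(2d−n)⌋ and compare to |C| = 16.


Plotkin bound M ≤ 10; given |C| = 16 > bound (violated).

Check applicability: 2d = 20, n = 18.
2d − n = 2 > 0, so Plotkin applies.
Compute d/(2d−n) = 10/2 ≈ 5.0000.
⌊d/(2d−n)⌋ = 5.
Plotkin bound: M ≤ 2·5 = 10.
Given |C| = 16, check: VIOLATED.
This |C| is above the Plotkin bound, so no binary code with n = 18, d = 10 and 16 codewords exists.


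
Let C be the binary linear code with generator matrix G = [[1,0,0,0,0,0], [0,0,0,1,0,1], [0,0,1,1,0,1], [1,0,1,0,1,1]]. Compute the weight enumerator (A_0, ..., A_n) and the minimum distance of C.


Weight distribution: A_0 = 1, A_1 = 2, A_2 = 4, A_3 = 6, A_4 = 3. Minimum distance d = 1.

Enumerate all 2^4 = 16 messages m ∈ F_2^4.
For each, compute codeword c = mG in F_2^6, then tally its weight.
  m = 0000 → c = 000000, weight = 0.
  m = 1000 → c = 100000, weight = 1.
  m = 0100 → c = 000101, weight = 2.
  m = 1100 → c = 100101, weight = 3.
  m = 0010 → c = 001101, weight = 3.
  m = 1010 → c = 101101, weight = 4.
  m = 0110 → c = 001000, weight = 1.
  m = 1110 → c = 101000, weight = 2.
  m = 0001 → c = 101011, weight = 4.
  m = 1001 → c = 001011, weight = 3.
  m = 0101 → c = 101110, weight = 4.
  m = 1101 → c = 001110, weight = 3.
  m = 0011 → c = 100110, weight = 3.
  m = 1011 → c = 000110, weight = 2.
  m = 0111 → c = 100011, weight = 3.
  m = 1111 → c = 000011, weight = 2.
Tally weights:
  weight 0: 1 codewords.
  weight 1: 2 codewords.
  weight 2: 4 codewords.
  weight 3: 6 codewords.
  weight 4: 3 codewords.
Minimum distance d = smallest w > 0 with A_w > 0 = 1.
Sanity: Σ A_w = 16 = 2^4 = 16 ✓.


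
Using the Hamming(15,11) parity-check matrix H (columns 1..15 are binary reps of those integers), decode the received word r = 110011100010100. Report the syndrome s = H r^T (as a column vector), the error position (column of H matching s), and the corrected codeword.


s = (0, 0, 0, 1)^T, error position = 1, corrected codeword c = 010011100010100

Compute s = H r^T mod 2 one row at a time:
  s_1 = 0 + 0 + 0 + 1 + 0 + 1 + 0 + 0 = 2 ≡ 0 (mod 2).
  s_2 = 0 + 1 + 1 + 1 + 0 + 1 + 0 + 0 = 4 ≡ 0 (mod 2).
  s_3 = 1 + 0 + 1 + 1 + 0 + 1 + 0 + 0 = 4 ≡ 0 (mod 2).
  s_4 = 1 + 0 + 1 + 1 + 0 + 1 + 1 + 0 = 5 ≡ 1 (mod 2).
s = (0, 0, 0, 1)^T — this equals column 1 of H (binary 0001), so error is at position 1.
Correct: flip bit 1 of r = 110011100010100 to get c = 010011100010100.


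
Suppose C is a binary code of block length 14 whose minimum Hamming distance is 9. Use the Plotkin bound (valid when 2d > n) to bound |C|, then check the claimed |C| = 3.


Plotkin bound M ≤ 4; given |C| = 3 ≤ bound (satisfied).

Check applicability: 2d = 18, n = 14.
2d − n = 4 > 0, so Plotkin applies.
Compute d/(2d−n) = 9/4 ≈ 2.2500.
⌊d/(2d−n)⌋ = 2.
Plotkin bound: M ≤ 2·2 = 4.
Given |C| = 3, check: satisfied.
This |C| is below the Plotkin bound.


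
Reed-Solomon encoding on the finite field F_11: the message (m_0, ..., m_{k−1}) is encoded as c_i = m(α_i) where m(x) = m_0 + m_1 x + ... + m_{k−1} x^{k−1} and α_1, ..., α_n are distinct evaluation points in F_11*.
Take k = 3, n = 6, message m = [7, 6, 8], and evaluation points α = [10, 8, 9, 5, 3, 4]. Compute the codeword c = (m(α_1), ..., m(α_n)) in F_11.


c = [9, 6, 5, 6, 9, 5]

Message polynomial: m(x) = 7 + 6·x + 8·x^2 (mod 11).
For each evaluation point α_i, compute m(α_i) mod 11:
  α_1 = 10: Horner steps 8 → 9 → 9, so m(10) = 9.
  α_2 = 8: Horner steps 8 → 4 → 6, so m(8) = 6.
  α_3 = 9: Horner steps 8 → 1 → 5, so m(9) = 5.
  α_4 = 5: Horner steps 8 → 2 → 6, so m(5) = 6.
  α_5 = 3: Horner steps 8 → 8 → 9, so m(3) = 9.
  α_6 = 4: Horner steps 8 → 5 → 5, so m(4) = 5.
Codeword c = [9, 6, 5, 6, 9, 5] ∈ F_11^6.


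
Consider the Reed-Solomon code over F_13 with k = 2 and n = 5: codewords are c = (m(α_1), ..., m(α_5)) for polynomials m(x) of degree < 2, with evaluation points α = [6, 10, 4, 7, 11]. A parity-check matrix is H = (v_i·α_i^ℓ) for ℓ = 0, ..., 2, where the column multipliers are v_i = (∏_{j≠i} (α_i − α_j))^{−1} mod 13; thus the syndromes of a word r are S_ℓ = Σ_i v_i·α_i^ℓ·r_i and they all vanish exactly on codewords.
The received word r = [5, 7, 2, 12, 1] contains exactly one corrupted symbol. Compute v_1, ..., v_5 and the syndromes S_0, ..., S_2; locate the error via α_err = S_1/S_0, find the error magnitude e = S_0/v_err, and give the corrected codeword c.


S = (10, 1, 4), error at position 3, error magnitude e = 11, c = [5, 7, 4, 12, 1].

Step 1: column multipliers v_i = (∏_{j≠i}(α_i − α_j))^{−1} mod 13.
  i = 1 (α = 6): (6−10)(6−4)(6−7)(6−11) = (−4)·2·(−1)·(−5) = −40 ≡ 12, so v_1 = 12^{−1} = 12 (mod 13).
  i = 2 (α = 10): (10−6)(10−4)(10−7)(10−11) = 4·6·3·(−1) = −72 ≡ 6, so v_2 = 6^{−1} = 11 (mod 13).
  i = 3 (α = 4): (4−6)(4−10)(4−7)(4−11) = (−2)·(−6)·(−3)·(−7) = 252 ≡ 5, so v_3 = 5^{−1} = 8 (mod 13).
  i = 4 (α = 7): (7−6)(7−10)(7−4)(7−11) = 1·(−3)·3·(−4) = 36 ≡ 10, so v_4 = 10^{−1} = 4 (mod 13).
  i = 5 (α = 11): (11−6)(11−10)(11−4)(11−7) = 5·1·7·4 = 140 ≡ 10, so v_5 = 10^{−1} = 4 (mod 13).
  v = [12, 11, 8, 4, 4].
Step 2: syndromes of r = [5, 7, 2, 12, 1] (all sums mod 13).
  S_0 = Σ v_i r_i = 12·5 + 11·7 + 8·2 + 4·12 + 4·1 = 205 ≡ 10.
  S_1 = Σ v_i α_i r_i = 12·6·5 + 11·10·7 + 8·4·2 + 4·7·12 + 4·11·1 = 1574 ≡ 1.
  α_i^2 mod 13 = [10, 9, 3, 10, 4].
  S_2 = Σ v_i α_i^2 r_i = 12·10·5 + 11·9·7 + 8·3·2 + 4·10·12 + 4·4·1 = 1837 ≡ 4.
  S = (10, 1, 4) ≠ 0, so r is not a codeword (an error is present).
Step 3: locate the error. For a single error e at position i, S_ℓ = v_i·e·α_i^ℓ, so α_err = S_1/S_0.
  S_0^{−1} = 10^{−1} = 4 (mod 13), so α_err = 1·4 = 4 ≡ 4 = α_3. Error position i = 3.
  Consistency check: S_2/S_1 = 4·1 = 4 ≡ 4 = α_err ✓ (single-error assumption holds).
Step 4: error magnitude e = S_0/v_3 = S_0·∏_{j≠3}(α_3 − α_j) = 10·5 = 50 ≡ 11 (mod 13).
Step 5: correct position 3: c_3 = r_3 − e = 2 − 11 ≡ 4 (mod 13). Hence c = [5, 7, 4, 12, 1].
  Check: interpolating c through the α_i gives m(x) = 2 + 7·x (degree < 2) with m(α_i) = c_i for every i, so c is indeed a codeword.


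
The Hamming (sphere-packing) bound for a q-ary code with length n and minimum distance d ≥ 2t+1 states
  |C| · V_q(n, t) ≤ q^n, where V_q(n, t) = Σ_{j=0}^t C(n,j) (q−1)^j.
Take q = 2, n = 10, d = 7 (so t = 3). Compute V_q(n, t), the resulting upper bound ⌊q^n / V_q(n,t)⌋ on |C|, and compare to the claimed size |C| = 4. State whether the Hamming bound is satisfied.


V_q(n, t) = 176, q^n = 1024, Hamming bound = 5, |C| = 4 ≤ bound (satisfied).

Step 1: Compute V_q(n, t) = Σ_{j=0}^3 C(n, j) (q−1)^j.
  j = 0: C(10,0)·(1)^0 = 1·1 = 1.
  j = 1: C(10,1)·(1)^1 = 10·1 = 10.
  j = 2: C(10,2)·(1)^2 = 45·1 = 45.
  j = 3: C(10,3)·(1)^3 = 120·1 = 120.
  V_q(n, t) = 1 + 10 + 45 + 120 = 176.
Step 2: q^n = 2^10 = 1024.
Step 3: Hamming bound ⌊q^n / V_q(n,t)⌋ = ⌊1024/176⌋ = 5.
Step 4: Compare |C| = 4 to 5: satisfied.
The claimed |C| lies below the Hamming bound.


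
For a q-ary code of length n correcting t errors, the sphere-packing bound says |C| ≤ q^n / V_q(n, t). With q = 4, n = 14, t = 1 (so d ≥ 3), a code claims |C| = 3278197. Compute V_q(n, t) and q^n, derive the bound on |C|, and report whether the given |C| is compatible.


V_q(n, t) = 43, q^n = 268435456, Hamming bound = 6242685, |C| = 3278197 ≤ bound (satisfied).

Step 1: Compute V_q(n, t) = Σ_{j=0}^1 C(n, j) (q−1)^j.
  j = 0: C(14,0)·(3)^0 = 1·1 = 1.
  j = 1: C(14,1)·(3)^1 = 14·3 = 42.
  V_q(n, t) = 1 + 42 = 43.
Step 2: q^n = 4^14 = 268435456.
Step 3: Hamming bound ⌊q^n / V_q(n,t)⌋ = ⌊268435456/43⌋ = 6242685.
Step 4: Compare |C| = 3278197 to 6242685: satisfied.
The claimed |C| lies below the Hamming bound.


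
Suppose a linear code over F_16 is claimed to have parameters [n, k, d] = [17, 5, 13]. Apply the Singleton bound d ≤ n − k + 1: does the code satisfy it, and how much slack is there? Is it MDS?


Singleton RHS = n − k + 1 = 13, slack = 0, bound satisfied, MDS.

Singleton bound: d ≤ n − k + 1.
Here n = 17, k = 5, so n − k + 1 = 13.
Given d = 13, check d ≤ 13: YES.
Slack = (n − k + 1) − d = 0.
The code is MDS (slack = 0).
Description: the claimed parameters are [17, 5, 13]_16; such a code would be MDS (meets Singleton bound).


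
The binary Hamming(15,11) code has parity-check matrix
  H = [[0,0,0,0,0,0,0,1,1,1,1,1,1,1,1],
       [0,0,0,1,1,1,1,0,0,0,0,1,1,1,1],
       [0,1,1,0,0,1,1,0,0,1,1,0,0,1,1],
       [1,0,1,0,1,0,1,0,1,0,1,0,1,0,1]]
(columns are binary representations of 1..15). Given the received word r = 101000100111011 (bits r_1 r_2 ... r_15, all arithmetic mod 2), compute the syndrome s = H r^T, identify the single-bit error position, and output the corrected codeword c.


s = (1, 0, 0, 1)^T, error position = 9, corrected codeword c = 101000101111011

Compute s = H r^T mod 2 one row at a time:
  s_1 = 0 + 0 + 1 + 1 + 1 + 0 + 1 + 1 = 5 ≡ 1 (mod 2).
  s_2 = 0 + 0 + 0 + 1 + 1 + 0 + 1 + 1 = 4 ≡ 0 (mod 2).
  s_3 = 0 + 1 + 0 + 1 + 1 + 1 + 1 + 1 = 6 ≡ 0 (mod 2).
  s_4 = 1 + 1 + 0 + 1 + 0 + 1 + 0 + 1 = 5 ≡ 1 (mod 2).
s = (1, 0, 0, 1)^T — this equals column 9 of H (binary 1001), so error is at position 9.
Correct: flip bit 9 of r = 101000100111011 to get c = 101000101111011.


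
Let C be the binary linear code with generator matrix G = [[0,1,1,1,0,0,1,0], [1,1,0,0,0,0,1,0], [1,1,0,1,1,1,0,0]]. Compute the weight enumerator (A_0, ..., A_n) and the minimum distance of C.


Weight distribution: A_0 = 1, A_3 = 2, A_4 = 3, A_5 = 2. Minimum distance d = 3.

Enumerate all 2^3 = 8 messages m ∈ F_2^3.
For each, compute codeword c = mG in F_2^8, then tally its weight.
  m = 000 → c = 00000000, weight = 0.
  m = 100 → c = 01110010, weight = 4.
  m = 010 → c = 11000010, weight = 3.
  m = 110 → c = 10110000, weight = 3.
  m = 001 → c = 11011100, weight = 5.
  m = 101 → c = 10101110, weight = 5.
  m = 011 → c = 00011110, weight = 4.
  m = 111 → c = 01101100, weight = 4.
Tally weights:
  weight 0: 1 codewords.
  weight 3: 2 codewords.
  weight 4: 3 codewords.
  weight 5: 2 codewords.
Minimum distance d = smallest w > 0 with A_w > 0 = 3.
Sanity: Σ A_w = 8 = 2^3 = 8 ✓.


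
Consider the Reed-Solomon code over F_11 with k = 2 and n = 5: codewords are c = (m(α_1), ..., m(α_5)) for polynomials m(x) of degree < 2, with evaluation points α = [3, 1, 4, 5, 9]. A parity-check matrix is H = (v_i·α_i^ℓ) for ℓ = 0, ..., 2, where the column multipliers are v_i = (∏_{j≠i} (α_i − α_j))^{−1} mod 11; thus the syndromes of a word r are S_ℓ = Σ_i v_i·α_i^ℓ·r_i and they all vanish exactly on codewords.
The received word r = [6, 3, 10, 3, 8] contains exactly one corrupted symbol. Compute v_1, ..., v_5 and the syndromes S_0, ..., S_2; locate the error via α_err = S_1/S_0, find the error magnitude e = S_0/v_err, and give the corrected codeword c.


S = (1, 1, 1), error at position 2, error magnitude e = 5, c = [6, 9, 10, 3, 8].

Step 1: column multipliers v_i = (∏_{j≠i}(α_i − α_j))^{−1} mod 11.
  i = 1 (α = 3): (3−1)(3−4)(3−5)(3−9) = 2·(−1)·(−2)·(−6) = −24 ≡ 9, so v_1 = 9^{−1} = 5 (mod 11).
  i = 2 (α = 1): (1−3)(1−4)(1−5)(1−9) = (−2)·(−3)·(−4)·(−8) = 192 ≡ 5, so v_2 = 5^{−1} = 9 (mod 11).
  i = 3 (α = 4): (4−3)(4−1)(4−5)(4−9) = 1·3·(−1)·(−5) = 15 ≡ 4, so v_3 = 4^{−1} = 3 (mod 11).
  i = 4 (α = 5): (5−3)(5−1)(5−4)(5−9) = 2·4·1·(−4) = −32 ≡ 1, so v_4 = 1^{−1} = 1 (mod 11).
  i = 5 (α = 9): (9−3)(9−1)(9−4)(9−5) = 6·8·5·4 = 960 ≡ 3, so v_5 = 3^{−1} = 4 (mod 11).
  v = [5, 9, 3, 1, 4].
Step 2: syndromes of r = [6, 3, 10, 3, 8] (all sums mod 11).
  S_0 = Σ v_i r_i = 5·6 + 9·3 + 3·10 + 1·3 + 4·8 = 122 ≡ 1.
  S_1 = Σ v_i α_i r_i = 5·3·6 + 9·1·3 + 3·4·10 + 1·5·3 + 4·9·8 = 540 ≡ 1.
  α_i^2 mod 11 = [9, 1, 5, 3, 4].
  S_2 = Σ v_i α_i^2 r_i = 5·9·6 + 9·1·3 + 3·5·10 + 1·3·3 + 4·4·8 = 584 ≡ 1.
  S = (1, 1, 1) ≠ 0, so r is not a codeword (an error is present).
Step 3: locate the error. For a single error e at position i, S_ℓ = v_i·e·α_i^ℓ, so α_err = S_1/S_0.
  S_0^{−1} = 1^{−1} = 1 (mod 11), so α_err = 1·1 = 1 ≡ 1 = α_2. Error position i = 2.
  Consistency check: S_2/S_1 = 1·1 = 1 ≡ 1 = α_err ✓ (single-error assumption holds).
Step 4: error magnitude e = S_0/v_2 = S_0·∏_{j≠2}(α_2 − α_j) = 1·5 = 5 ≡ 5 (mod 11).
Step 5: correct position 2: c_2 = r_2 − e = 3 − 5 ≡ 9 (mod 11). Hence c = [6, 9, 10, 3, 8].
  Check: interpolating c through the α_i gives m(x) = 5 + 4·x (degree < 2) with m(α_i) = c_i for every i, so c is indeed a codeword.


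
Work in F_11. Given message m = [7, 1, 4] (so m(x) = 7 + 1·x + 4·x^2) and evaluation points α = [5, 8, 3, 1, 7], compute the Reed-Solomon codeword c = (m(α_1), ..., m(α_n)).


c = [2, 7, 2, 1, 1]

Message polynomial: m(x) = 7 + 1·x + 4·x^2 (mod 11).
For each evaluation point α_i, compute m(α_i) mod 11:
  α_1 = 5: Horner steps 4 → 10 → 2, so m(5) = 2.
  α_2 = 8: Horner steps 4 → 0 → 7, so m(8) = 7.
  α_3 = 3: Horner steps 4 → 2 → 2, so m(3) = 2.
  α_4 = 1: Horner steps 4 → 5 → 1, so m(1) = 1.
  α_5 = 7: Horner steps 4 → 7 → 1, so m(7) = 1.
Codeword c = [2, 7, 2, 1, 1] ∈ F_11^5.


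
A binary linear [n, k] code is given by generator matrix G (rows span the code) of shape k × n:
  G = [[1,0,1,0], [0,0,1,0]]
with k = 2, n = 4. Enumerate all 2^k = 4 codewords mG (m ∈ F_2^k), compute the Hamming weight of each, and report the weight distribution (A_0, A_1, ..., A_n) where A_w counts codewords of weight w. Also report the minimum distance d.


Weight distribution: A_0 = 1, A_1 = 2, A_2 = 1. Minimum distance d = 1.

Enumerate all 2^2 = 4 messages m ∈ F_2^2.
For each, compute codeword c = mG in F_2^4, then tally its weight.
  m = 00 → c = 0000, weight = 0.
  m = 10 → c = 1010, weight = 2.
  m = 01 → c = 0010, weight = 1.
  m = 11 → c = 1000, weight = 1.
Tally weights:
  weight 0: 1 codewords.
  weight 1: 2 codewords.
  weight 2: 1 codewords.
Minimum distance d = smallest w > 0 with A_w > 0 = 1.
Sanity: Σ A_w = 4 = 2^2 = 4 ✓.


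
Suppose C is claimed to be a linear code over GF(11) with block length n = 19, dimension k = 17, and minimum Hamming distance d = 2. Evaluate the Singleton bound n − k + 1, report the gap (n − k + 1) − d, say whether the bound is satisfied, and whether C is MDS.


Singleton RHS = n − k + 1 = 3, slack = 1, bound satisfied, not MDS.

Singleton bound: d ≤ n − k + 1.
Here n = 19, k = 17, so n − k + 1 = 3.
Given d = 2, check d ≤ 3: YES.
Slack = (n − k + 1) − d = 1.
The code is NOT MDS (slack = 1 > 0).
Description: the claimed parameters are [19, 17, 2]_11; such a code would be non-MDS.


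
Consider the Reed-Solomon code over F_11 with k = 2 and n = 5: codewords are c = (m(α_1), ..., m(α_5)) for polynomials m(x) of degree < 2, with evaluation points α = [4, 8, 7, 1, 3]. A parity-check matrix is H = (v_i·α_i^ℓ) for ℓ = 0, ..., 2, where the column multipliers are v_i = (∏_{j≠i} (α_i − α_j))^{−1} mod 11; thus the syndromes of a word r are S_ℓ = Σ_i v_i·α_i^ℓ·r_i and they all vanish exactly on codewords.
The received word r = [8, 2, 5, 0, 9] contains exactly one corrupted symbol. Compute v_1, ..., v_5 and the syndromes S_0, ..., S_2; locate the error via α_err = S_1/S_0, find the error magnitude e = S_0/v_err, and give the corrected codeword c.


S = (8, 9, 6), error at position 2, error magnitude e = 9, c = [8, 4, 5, 0, 9].

Step 1: column multipliers v_i = (∏_{j≠i}(α_i − α_j))^{−1} mod 11.
  i = 1 (α = 4): (4−8)(4−7)(4−1)(4−3) = (−4)·(−3)·3·1 = 36 ≡ 3, so v_1 = 3^{−1} = 4 (mod 11).
  i = 2 (α = 8): (8−4)(8−7)(8−1)(8−3) = 4·1·7·5 = 140 ≡ 8, so v_2 = 8^{−1} = 7 (mod 11).
  i = 3 (α = 7): (7−4)(7−8)(7−1)(7−3) = 3·(−1)·6·4 = −72 ≡ 5, so v_3 = 5^{−1} = 9 (mod 11).
  i = 4 (α = 1): (1−4)(1−8)(1−7)(1−3) = (−3)·(−7)·(−6)·(−2) = 252 ≡ 10, so v_4 = 10^{−1} = 10 (mod 11).
  i = 5 (α = 3): (3−4)(3−8)(3−7)(3−1) = (−1)·(−5)·(−4)·2 = −40 ≡ 4, so v_5 = 4^{−1} = 3 (mod 11).
  v = [4, 7, 9, 10, 3].
Step 2: syndromes of r = [8, 2, 5, 0, 9] (all sums mod 11).
  S_0 = Σ v_i r_i = 4·8 + 7·2 + 9·5 + 10·0 + 3·9 = 118 ≡ 8.
  S_1 = Σ v_i α_i r_i = 4·4·8 + 7·8·2 + 9·7·5 + 10·1·0 + 3·3·9 = 636 ≡ 9.
  α_i^2 mod 11 = [5, 9, 5, 1, 9].
  S_2 = Σ v_i α_i^2 r_i = 4·5·8 + 7·9·2 + 9·5·5 + 10·1·0 + 3·9·9 = 754 ≡ 6.
  S = (8, 9, 6) ≠ 0, so r is not a codeword (an error is present).
Step 3: locate the error. For a single error e at position i, S_ℓ = v_i·e·α_i^ℓ, so α_err = S_1/S_0.
  S_0^{−1} = 8^{−1} = 7 (mod 11), so α_err = 9·7 = 63 ≡ 8 = α_2. Error position i = 2.
  Consistency check: S_2/S_1 = 6·5 = 30 ≡ 8 = α_err ✓ (single-error assumption holds).
Step 4: error magnitude e = S_0/v_2 = S_0·∏_{j≠2}(α_2 − α_j) = 8·8 = 64 ≡ 9 (mod 11).
Step 5: correct position 2: c_2 = r_2 − e = 2 − 9 ≡ 4 (mod 11). Hence c = [8, 4, 5, 0, 9].
  Check: interpolating c through the α_i gives m(x) = 1 + 10·x (degree < 2) with m(α_i) = c_i for every i, so c is indeed a codeword.


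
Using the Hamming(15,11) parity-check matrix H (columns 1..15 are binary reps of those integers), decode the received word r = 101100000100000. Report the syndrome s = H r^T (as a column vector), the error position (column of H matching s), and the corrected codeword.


s = (1, 1, 0, 0)^T, error position = 12, corrected codeword c = 101100000101000

Compute s = H r^T mod 2 one row at a time:
  s_1 = 0 + 0 + 1 + 0 + 0 + 0 + 0 + 0 = 1 ≡ 1 (mod 2).
  s_2 = 1 + 0 + 0 + 0 + 0 + 0 + 0 + 0 = 1 ≡ 1 (mod 2).
  s_3 = 0 + 1 + 0 + 0 + 1 + 0 + 0 + 0 = 2 ≡ 0 (mod 2).
  s_4 = 1 + 1 + 0 + 0 + 0 + 0 + 0 + 0 = 2 ≡ 0 (mod 2).
s = (1, 1, 0, 0)^T — this equals column 12 of H (binary 1100), so error is at position 12.
Correct: flip bit 12 of r = 101100000100000 to get c = 101100000101000.


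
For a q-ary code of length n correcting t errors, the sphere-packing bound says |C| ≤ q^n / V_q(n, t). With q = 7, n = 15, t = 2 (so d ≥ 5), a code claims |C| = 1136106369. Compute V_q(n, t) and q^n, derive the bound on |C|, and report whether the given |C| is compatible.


V_q(n, t) = 3871, q^n = 4747561509943, Hamming bound = 1226443169, |C| = 1136106369 ≤ bound (satisfied).

Step 1: Compute V_q(n, t) = Σ_{j=0}^2 C(n, j) (q−1)^j.
  j = 0: C(15,0)·(6)^0 = 1·1 = 1.
  j = 1: C(15,1)·(6)^1 = 15·6 = 90.
  j = 2: C(15,2)·(6)^2 = 105·36 = 3780.
  V_q(n, t) = 1 + 90 + 3780 = 3871.
Step 2: q^n = 7^15 = 4747561509943.
Step 3: Hamming bound ⌊q^n / V_q(n,t)⌋ = ⌊4747561509943/3871⌋ = 1226443169.
Step 4: Compare |C| = 1136106369 to 1226443169: satisfied.
The claimed |C| lies below the Hamming bound.


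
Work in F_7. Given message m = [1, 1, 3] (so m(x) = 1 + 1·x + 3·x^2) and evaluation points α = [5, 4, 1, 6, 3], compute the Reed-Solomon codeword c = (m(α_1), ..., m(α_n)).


c = [4, 4, 5, 3, 3]

Message polynomial: m(x) = 1 + 1·x + 3·x^2 (mod 7).
For each evaluation point α_i, compute m(α_i) mod 7:
  α_1 = 5: Horner steps 3 → 2 → 4, so m(5) = 4.
  α_2 = 4: Horner steps 3 → 6 → 4, so m(4) = 4.
  α_3 = 1: Horner steps 3 → 4 → 5, so m(1) = 5.
  α_4 = 6: Horner steps 3 → 5 → 3, so m(6) = 3.
  α_5 = 3: Horner steps 3 → 3 → 3, so m(3) = 3.
Codeword c = [4, 4, 5, 3, 3] ∈ F_7^5.
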